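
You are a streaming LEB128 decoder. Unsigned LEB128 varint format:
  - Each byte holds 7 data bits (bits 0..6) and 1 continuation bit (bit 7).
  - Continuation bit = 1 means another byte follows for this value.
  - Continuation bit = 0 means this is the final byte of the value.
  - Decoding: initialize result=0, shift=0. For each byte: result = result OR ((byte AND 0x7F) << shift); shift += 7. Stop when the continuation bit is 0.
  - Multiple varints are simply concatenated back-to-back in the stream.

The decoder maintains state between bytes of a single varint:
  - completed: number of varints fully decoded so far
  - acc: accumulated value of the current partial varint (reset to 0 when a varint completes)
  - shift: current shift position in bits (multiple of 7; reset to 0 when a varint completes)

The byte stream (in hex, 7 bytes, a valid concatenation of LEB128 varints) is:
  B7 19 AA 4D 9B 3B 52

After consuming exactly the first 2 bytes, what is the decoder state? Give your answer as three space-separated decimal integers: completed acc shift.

Answer: 1 0 0

Derivation:
byte[0]=0xB7 cont=1 payload=0x37: acc |= 55<<0 -> completed=0 acc=55 shift=7
byte[1]=0x19 cont=0 payload=0x19: varint #1 complete (value=3255); reset -> completed=1 acc=0 shift=0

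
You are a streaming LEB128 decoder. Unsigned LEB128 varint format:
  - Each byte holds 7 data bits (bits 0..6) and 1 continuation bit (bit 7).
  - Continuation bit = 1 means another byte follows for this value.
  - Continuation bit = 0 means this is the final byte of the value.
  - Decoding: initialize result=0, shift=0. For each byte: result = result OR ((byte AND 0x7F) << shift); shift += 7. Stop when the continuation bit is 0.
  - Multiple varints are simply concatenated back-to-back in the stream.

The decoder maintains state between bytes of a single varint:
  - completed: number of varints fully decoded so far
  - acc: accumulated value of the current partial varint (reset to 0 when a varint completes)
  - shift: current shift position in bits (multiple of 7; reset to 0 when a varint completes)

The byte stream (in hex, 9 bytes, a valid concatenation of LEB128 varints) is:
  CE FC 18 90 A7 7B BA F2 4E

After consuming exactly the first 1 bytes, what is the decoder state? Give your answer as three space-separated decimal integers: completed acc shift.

byte[0]=0xCE cont=1 payload=0x4E: acc |= 78<<0 -> completed=0 acc=78 shift=7

Answer: 0 78 7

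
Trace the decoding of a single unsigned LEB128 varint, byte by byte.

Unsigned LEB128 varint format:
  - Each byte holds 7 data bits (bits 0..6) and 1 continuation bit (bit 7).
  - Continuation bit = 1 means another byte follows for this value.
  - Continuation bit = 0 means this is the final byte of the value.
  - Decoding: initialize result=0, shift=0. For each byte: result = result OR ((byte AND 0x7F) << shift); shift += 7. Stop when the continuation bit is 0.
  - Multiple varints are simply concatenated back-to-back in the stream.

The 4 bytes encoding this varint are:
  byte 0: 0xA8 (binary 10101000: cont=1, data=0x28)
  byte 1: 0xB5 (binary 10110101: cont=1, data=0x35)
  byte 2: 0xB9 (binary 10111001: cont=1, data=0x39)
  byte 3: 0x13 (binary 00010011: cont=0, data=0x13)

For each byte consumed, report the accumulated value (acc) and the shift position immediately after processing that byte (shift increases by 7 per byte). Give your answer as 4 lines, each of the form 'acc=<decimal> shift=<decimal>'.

byte 0=0xA8: payload=0x28=40, contrib = 40<<0 = 40; acc -> 40, shift -> 7
byte 1=0xB5: payload=0x35=53, contrib = 53<<7 = 6784; acc -> 6824, shift -> 14
byte 2=0xB9: payload=0x39=57, contrib = 57<<14 = 933888; acc -> 940712, shift -> 21
byte 3=0x13: payload=0x13=19, contrib = 19<<21 = 39845888; acc -> 40786600, shift -> 28

Answer: acc=40 shift=7
acc=6824 shift=14
acc=940712 shift=21
acc=40786600 shift=28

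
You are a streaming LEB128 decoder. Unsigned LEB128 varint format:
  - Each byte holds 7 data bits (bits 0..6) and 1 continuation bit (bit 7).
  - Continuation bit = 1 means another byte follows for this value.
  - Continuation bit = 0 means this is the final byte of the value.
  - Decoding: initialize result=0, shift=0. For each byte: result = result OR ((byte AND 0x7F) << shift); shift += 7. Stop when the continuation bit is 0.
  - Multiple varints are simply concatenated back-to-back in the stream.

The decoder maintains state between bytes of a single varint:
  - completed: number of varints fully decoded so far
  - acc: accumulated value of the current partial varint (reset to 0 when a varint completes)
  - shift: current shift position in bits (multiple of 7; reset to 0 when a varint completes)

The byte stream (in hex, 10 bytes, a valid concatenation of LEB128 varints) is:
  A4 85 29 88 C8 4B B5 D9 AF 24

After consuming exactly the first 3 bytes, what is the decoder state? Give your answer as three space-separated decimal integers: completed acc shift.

Answer: 1 0 0

Derivation:
byte[0]=0xA4 cont=1 payload=0x24: acc |= 36<<0 -> completed=0 acc=36 shift=7
byte[1]=0x85 cont=1 payload=0x05: acc |= 5<<7 -> completed=0 acc=676 shift=14
byte[2]=0x29 cont=0 payload=0x29: varint #1 complete (value=672420); reset -> completed=1 acc=0 shift=0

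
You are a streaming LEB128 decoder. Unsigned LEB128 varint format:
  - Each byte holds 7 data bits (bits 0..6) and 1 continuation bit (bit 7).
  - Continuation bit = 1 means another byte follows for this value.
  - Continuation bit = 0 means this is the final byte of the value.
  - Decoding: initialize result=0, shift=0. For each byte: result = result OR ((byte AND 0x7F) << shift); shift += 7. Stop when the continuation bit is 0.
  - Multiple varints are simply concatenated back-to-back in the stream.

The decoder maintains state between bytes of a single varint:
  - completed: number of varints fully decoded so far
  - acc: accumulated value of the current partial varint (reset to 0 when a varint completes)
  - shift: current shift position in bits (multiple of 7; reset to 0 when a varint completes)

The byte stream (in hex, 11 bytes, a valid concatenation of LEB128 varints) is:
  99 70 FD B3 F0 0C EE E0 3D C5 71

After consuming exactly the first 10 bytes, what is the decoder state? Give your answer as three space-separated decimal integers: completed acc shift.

Answer: 3 69 7

Derivation:
byte[0]=0x99 cont=1 payload=0x19: acc |= 25<<0 -> completed=0 acc=25 shift=7
byte[1]=0x70 cont=0 payload=0x70: varint #1 complete (value=14361); reset -> completed=1 acc=0 shift=0
byte[2]=0xFD cont=1 payload=0x7D: acc |= 125<<0 -> completed=1 acc=125 shift=7
byte[3]=0xB3 cont=1 payload=0x33: acc |= 51<<7 -> completed=1 acc=6653 shift=14
byte[4]=0xF0 cont=1 payload=0x70: acc |= 112<<14 -> completed=1 acc=1841661 shift=21
byte[5]=0x0C cont=0 payload=0x0C: varint #2 complete (value=27007485); reset -> completed=2 acc=0 shift=0
byte[6]=0xEE cont=1 payload=0x6E: acc |= 110<<0 -> completed=2 acc=110 shift=7
byte[7]=0xE0 cont=1 payload=0x60: acc |= 96<<7 -> completed=2 acc=12398 shift=14
byte[8]=0x3D cont=0 payload=0x3D: varint #3 complete (value=1011822); reset -> completed=3 acc=0 shift=0
byte[9]=0xC5 cont=1 payload=0x45: acc |= 69<<0 -> completed=3 acc=69 shift=7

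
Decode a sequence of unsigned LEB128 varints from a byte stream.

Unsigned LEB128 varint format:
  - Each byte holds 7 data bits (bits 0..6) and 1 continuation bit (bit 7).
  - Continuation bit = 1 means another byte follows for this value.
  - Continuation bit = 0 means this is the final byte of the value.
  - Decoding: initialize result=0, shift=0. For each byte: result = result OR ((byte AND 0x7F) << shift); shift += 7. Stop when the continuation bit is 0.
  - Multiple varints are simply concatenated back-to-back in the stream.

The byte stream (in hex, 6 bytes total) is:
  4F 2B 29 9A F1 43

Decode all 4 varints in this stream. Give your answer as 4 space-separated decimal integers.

  byte[0]=0x4F cont=0 payload=0x4F=79: acc |= 79<<0 -> acc=79 shift=7 [end]
Varint 1: bytes[0:1] = 4F -> value 79 (1 byte(s))
  byte[1]=0x2B cont=0 payload=0x2B=43: acc |= 43<<0 -> acc=43 shift=7 [end]
Varint 2: bytes[1:2] = 2B -> value 43 (1 byte(s))
  byte[2]=0x29 cont=0 payload=0x29=41: acc |= 41<<0 -> acc=41 shift=7 [end]
Varint 3: bytes[2:3] = 29 -> value 41 (1 byte(s))
  byte[3]=0x9A cont=1 payload=0x1A=26: acc |= 26<<0 -> acc=26 shift=7
  byte[4]=0xF1 cont=1 payload=0x71=113: acc |= 113<<7 -> acc=14490 shift=14
  byte[5]=0x43 cont=0 payload=0x43=67: acc |= 67<<14 -> acc=1112218 shift=21 [end]
Varint 4: bytes[3:6] = 9A F1 43 -> value 1112218 (3 byte(s))

Answer: 79 43 41 1112218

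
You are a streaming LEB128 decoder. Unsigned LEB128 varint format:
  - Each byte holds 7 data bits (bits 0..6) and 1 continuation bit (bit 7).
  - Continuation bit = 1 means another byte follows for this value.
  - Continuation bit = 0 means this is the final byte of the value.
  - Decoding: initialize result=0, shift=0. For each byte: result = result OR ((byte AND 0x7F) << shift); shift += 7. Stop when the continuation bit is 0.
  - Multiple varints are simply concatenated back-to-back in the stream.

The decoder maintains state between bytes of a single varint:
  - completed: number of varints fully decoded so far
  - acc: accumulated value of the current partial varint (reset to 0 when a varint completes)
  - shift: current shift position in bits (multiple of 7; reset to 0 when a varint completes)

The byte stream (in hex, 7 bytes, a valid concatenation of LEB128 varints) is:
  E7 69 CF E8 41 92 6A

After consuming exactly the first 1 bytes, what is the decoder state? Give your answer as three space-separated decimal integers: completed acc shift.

Answer: 0 103 7

Derivation:
byte[0]=0xE7 cont=1 payload=0x67: acc |= 103<<0 -> completed=0 acc=103 shift=7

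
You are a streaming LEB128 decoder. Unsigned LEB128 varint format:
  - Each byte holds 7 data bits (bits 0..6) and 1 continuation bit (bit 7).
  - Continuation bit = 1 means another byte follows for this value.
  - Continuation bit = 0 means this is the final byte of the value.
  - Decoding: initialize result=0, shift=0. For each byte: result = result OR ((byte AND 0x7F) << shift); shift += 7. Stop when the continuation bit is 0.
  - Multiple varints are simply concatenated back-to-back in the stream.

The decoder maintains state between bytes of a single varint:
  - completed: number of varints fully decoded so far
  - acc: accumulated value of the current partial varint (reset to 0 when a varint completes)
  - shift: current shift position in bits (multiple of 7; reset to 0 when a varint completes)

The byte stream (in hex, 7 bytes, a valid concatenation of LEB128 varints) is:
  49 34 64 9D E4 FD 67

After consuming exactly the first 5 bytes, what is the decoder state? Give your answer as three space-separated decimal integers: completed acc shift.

Answer: 3 12829 14

Derivation:
byte[0]=0x49 cont=0 payload=0x49: varint #1 complete (value=73); reset -> completed=1 acc=0 shift=0
byte[1]=0x34 cont=0 payload=0x34: varint #2 complete (value=52); reset -> completed=2 acc=0 shift=0
byte[2]=0x64 cont=0 payload=0x64: varint #3 complete (value=100); reset -> completed=3 acc=0 shift=0
byte[3]=0x9D cont=1 payload=0x1D: acc |= 29<<0 -> completed=3 acc=29 shift=7
byte[4]=0xE4 cont=1 payload=0x64: acc |= 100<<7 -> completed=3 acc=12829 shift=14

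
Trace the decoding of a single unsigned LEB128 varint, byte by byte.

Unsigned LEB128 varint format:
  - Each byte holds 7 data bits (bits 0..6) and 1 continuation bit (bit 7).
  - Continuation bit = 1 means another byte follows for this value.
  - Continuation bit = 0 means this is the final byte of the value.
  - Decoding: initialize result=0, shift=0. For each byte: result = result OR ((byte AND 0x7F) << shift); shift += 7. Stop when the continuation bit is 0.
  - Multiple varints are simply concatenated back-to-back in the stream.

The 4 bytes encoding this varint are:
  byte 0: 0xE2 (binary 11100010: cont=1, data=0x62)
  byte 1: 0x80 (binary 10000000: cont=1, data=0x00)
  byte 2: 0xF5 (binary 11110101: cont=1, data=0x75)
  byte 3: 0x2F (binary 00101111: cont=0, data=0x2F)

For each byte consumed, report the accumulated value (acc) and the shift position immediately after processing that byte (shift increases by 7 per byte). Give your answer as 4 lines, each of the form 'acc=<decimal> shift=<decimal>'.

Answer: acc=98 shift=7
acc=98 shift=14
acc=1917026 shift=21
acc=100483170 shift=28

Derivation:
byte 0=0xE2: payload=0x62=98, contrib = 98<<0 = 98; acc -> 98, shift -> 7
byte 1=0x80: payload=0x00=0, contrib = 0<<7 = 0; acc -> 98, shift -> 14
byte 2=0xF5: payload=0x75=117, contrib = 117<<14 = 1916928; acc -> 1917026, shift -> 21
byte 3=0x2F: payload=0x2F=47, contrib = 47<<21 = 98566144; acc -> 100483170, shift -> 28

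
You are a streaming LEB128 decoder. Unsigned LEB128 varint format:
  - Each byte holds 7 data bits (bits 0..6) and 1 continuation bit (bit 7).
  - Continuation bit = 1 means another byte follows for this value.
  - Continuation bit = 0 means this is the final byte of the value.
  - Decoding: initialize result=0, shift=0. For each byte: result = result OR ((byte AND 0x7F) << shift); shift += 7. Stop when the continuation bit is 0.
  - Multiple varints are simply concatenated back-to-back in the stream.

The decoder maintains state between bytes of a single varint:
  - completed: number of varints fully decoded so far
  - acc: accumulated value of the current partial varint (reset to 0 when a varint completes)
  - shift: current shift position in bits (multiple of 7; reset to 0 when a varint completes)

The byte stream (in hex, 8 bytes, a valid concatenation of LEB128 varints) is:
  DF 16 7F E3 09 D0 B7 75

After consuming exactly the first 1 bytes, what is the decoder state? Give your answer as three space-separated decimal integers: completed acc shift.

byte[0]=0xDF cont=1 payload=0x5F: acc |= 95<<0 -> completed=0 acc=95 shift=7

Answer: 0 95 7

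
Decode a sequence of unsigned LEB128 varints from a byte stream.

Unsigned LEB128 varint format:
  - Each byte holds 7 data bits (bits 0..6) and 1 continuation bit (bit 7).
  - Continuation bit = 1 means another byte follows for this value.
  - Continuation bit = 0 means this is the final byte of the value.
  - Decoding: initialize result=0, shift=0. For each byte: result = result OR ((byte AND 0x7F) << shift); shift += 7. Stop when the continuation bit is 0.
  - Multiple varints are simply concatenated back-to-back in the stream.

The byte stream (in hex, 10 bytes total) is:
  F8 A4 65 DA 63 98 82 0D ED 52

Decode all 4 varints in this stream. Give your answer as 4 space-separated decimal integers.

Answer: 1659512 12762 213272 10605

Derivation:
  byte[0]=0xF8 cont=1 payload=0x78=120: acc |= 120<<0 -> acc=120 shift=7
  byte[1]=0xA4 cont=1 payload=0x24=36: acc |= 36<<7 -> acc=4728 shift=14
  byte[2]=0x65 cont=0 payload=0x65=101: acc |= 101<<14 -> acc=1659512 shift=21 [end]
Varint 1: bytes[0:3] = F8 A4 65 -> value 1659512 (3 byte(s))
  byte[3]=0xDA cont=1 payload=0x5A=90: acc |= 90<<0 -> acc=90 shift=7
  byte[4]=0x63 cont=0 payload=0x63=99: acc |= 99<<7 -> acc=12762 shift=14 [end]
Varint 2: bytes[3:5] = DA 63 -> value 12762 (2 byte(s))
  byte[5]=0x98 cont=1 payload=0x18=24: acc |= 24<<0 -> acc=24 shift=7
  byte[6]=0x82 cont=1 payload=0x02=2: acc |= 2<<7 -> acc=280 shift=14
  byte[7]=0x0D cont=0 payload=0x0D=13: acc |= 13<<14 -> acc=213272 shift=21 [end]
Varint 3: bytes[5:8] = 98 82 0D -> value 213272 (3 byte(s))
  byte[8]=0xED cont=1 payload=0x6D=109: acc |= 109<<0 -> acc=109 shift=7
  byte[9]=0x52 cont=0 payload=0x52=82: acc |= 82<<7 -> acc=10605 shift=14 [end]
Varint 4: bytes[8:10] = ED 52 -> value 10605 (2 byte(s))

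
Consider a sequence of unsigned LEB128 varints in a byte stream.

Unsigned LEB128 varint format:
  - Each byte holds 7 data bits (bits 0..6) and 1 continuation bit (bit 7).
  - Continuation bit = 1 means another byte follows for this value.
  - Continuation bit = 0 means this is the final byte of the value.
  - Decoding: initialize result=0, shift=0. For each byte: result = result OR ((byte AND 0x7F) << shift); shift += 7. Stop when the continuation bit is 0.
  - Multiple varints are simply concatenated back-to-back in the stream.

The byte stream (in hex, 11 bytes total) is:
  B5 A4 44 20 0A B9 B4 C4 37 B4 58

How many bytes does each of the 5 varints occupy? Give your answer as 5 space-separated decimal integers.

Answer: 3 1 1 4 2

Derivation:
  byte[0]=0xB5 cont=1 payload=0x35=53: acc |= 53<<0 -> acc=53 shift=7
  byte[1]=0xA4 cont=1 payload=0x24=36: acc |= 36<<7 -> acc=4661 shift=14
  byte[2]=0x44 cont=0 payload=0x44=68: acc |= 68<<14 -> acc=1118773 shift=21 [end]
Varint 1: bytes[0:3] = B5 A4 44 -> value 1118773 (3 byte(s))
  byte[3]=0x20 cont=0 payload=0x20=32: acc |= 32<<0 -> acc=32 shift=7 [end]
Varint 2: bytes[3:4] = 20 -> value 32 (1 byte(s))
  byte[4]=0x0A cont=0 payload=0x0A=10: acc |= 10<<0 -> acc=10 shift=7 [end]
Varint 3: bytes[4:5] = 0A -> value 10 (1 byte(s))
  byte[5]=0xB9 cont=1 payload=0x39=57: acc |= 57<<0 -> acc=57 shift=7
  byte[6]=0xB4 cont=1 payload=0x34=52: acc |= 52<<7 -> acc=6713 shift=14
  byte[7]=0xC4 cont=1 payload=0x44=68: acc |= 68<<14 -> acc=1120825 shift=21
  byte[8]=0x37 cont=0 payload=0x37=55: acc |= 55<<21 -> acc=116464185 shift=28 [end]
Varint 4: bytes[5:9] = B9 B4 C4 37 -> value 116464185 (4 byte(s))
  byte[9]=0xB4 cont=1 payload=0x34=52: acc |= 52<<0 -> acc=52 shift=7
  byte[10]=0x58 cont=0 payload=0x58=88: acc |= 88<<7 -> acc=11316 shift=14 [end]
Varint 5: bytes[9:11] = B4 58 -> value 11316 (2 byte(s))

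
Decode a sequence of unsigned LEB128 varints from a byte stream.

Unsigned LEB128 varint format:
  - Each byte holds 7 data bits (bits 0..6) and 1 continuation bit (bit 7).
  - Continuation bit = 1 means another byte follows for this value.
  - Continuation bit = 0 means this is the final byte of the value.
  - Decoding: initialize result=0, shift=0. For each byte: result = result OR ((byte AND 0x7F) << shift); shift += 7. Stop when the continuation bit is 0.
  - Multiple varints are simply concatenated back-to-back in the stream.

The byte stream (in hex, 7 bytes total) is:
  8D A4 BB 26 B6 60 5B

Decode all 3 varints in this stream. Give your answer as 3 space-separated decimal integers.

Answer: 80663053 12342 91

Derivation:
  byte[0]=0x8D cont=1 payload=0x0D=13: acc |= 13<<0 -> acc=13 shift=7
  byte[1]=0xA4 cont=1 payload=0x24=36: acc |= 36<<7 -> acc=4621 shift=14
  byte[2]=0xBB cont=1 payload=0x3B=59: acc |= 59<<14 -> acc=971277 shift=21
  byte[3]=0x26 cont=0 payload=0x26=38: acc |= 38<<21 -> acc=80663053 shift=28 [end]
Varint 1: bytes[0:4] = 8D A4 BB 26 -> value 80663053 (4 byte(s))
  byte[4]=0xB6 cont=1 payload=0x36=54: acc |= 54<<0 -> acc=54 shift=7
  byte[5]=0x60 cont=0 payload=0x60=96: acc |= 96<<7 -> acc=12342 shift=14 [end]
Varint 2: bytes[4:6] = B6 60 -> value 12342 (2 byte(s))
  byte[6]=0x5B cont=0 payload=0x5B=91: acc |= 91<<0 -> acc=91 shift=7 [end]
Varint 3: bytes[6:7] = 5B -> value 91 (1 byte(s))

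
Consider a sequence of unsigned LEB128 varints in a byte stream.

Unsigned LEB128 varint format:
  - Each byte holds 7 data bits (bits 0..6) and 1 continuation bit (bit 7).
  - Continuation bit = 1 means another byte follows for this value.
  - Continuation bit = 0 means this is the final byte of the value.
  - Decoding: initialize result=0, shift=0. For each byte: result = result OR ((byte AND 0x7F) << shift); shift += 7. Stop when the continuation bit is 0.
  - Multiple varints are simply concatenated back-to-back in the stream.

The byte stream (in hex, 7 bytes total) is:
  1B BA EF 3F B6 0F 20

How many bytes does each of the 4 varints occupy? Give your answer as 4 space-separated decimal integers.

  byte[0]=0x1B cont=0 payload=0x1B=27: acc |= 27<<0 -> acc=27 shift=7 [end]
Varint 1: bytes[0:1] = 1B -> value 27 (1 byte(s))
  byte[1]=0xBA cont=1 payload=0x3A=58: acc |= 58<<0 -> acc=58 shift=7
  byte[2]=0xEF cont=1 payload=0x6F=111: acc |= 111<<7 -> acc=14266 shift=14
  byte[3]=0x3F cont=0 payload=0x3F=63: acc |= 63<<14 -> acc=1046458 shift=21 [end]
Varint 2: bytes[1:4] = BA EF 3F -> value 1046458 (3 byte(s))
  byte[4]=0xB6 cont=1 payload=0x36=54: acc |= 54<<0 -> acc=54 shift=7
  byte[5]=0x0F cont=0 payload=0x0F=15: acc |= 15<<7 -> acc=1974 shift=14 [end]
Varint 3: bytes[4:6] = B6 0F -> value 1974 (2 byte(s))
  byte[6]=0x20 cont=0 payload=0x20=32: acc |= 32<<0 -> acc=32 shift=7 [end]
Varint 4: bytes[6:7] = 20 -> value 32 (1 byte(s))

Answer: 1 3 2 1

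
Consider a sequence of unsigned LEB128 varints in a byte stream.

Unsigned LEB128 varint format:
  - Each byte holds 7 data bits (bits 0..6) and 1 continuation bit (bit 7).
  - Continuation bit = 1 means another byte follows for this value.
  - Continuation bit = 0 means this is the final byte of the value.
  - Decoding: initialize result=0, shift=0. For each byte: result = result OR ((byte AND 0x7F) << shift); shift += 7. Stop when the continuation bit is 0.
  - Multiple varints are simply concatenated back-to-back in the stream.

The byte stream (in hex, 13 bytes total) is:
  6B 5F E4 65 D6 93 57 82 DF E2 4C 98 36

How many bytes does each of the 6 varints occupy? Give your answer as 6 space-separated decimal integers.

  byte[0]=0x6B cont=0 payload=0x6B=107: acc |= 107<<0 -> acc=107 shift=7 [end]
Varint 1: bytes[0:1] = 6B -> value 107 (1 byte(s))
  byte[1]=0x5F cont=0 payload=0x5F=95: acc |= 95<<0 -> acc=95 shift=7 [end]
Varint 2: bytes[1:2] = 5F -> value 95 (1 byte(s))
  byte[2]=0xE4 cont=1 payload=0x64=100: acc |= 100<<0 -> acc=100 shift=7
  byte[3]=0x65 cont=0 payload=0x65=101: acc |= 101<<7 -> acc=13028 shift=14 [end]
Varint 3: bytes[2:4] = E4 65 -> value 13028 (2 byte(s))
  byte[4]=0xD6 cont=1 payload=0x56=86: acc |= 86<<0 -> acc=86 shift=7
  byte[5]=0x93 cont=1 payload=0x13=19: acc |= 19<<7 -> acc=2518 shift=14
  byte[6]=0x57 cont=0 payload=0x57=87: acc |= 87<<14 -> acc=1427926 shift=21 [end]
Varint 4: bytes[4:7] = D6 93 57 -> value 1427926 (3 byte(s))
  byte[7]=0x82 cont=1 payload=0x02=2: acc |= 2<<0 -> acc=2 shift=7
  byte[8]=0xDF cont=1 payload=0x5F=95: acc |= 95<<7 -> acc=12162 shift=14
  byte[9]=0xE2 cont=1 payload=0x62=98: acc |= 98<<14 -> acc=1617794 shift=21
  byte[10]=0x4C cont=0 payload=0x4C=76: acc |= 76<<21 -> acc=161001346 shift=28 [end]
Varint 5: bytes[7:11] = 82 DF E2 4C -> value 161001346 (4 byte(s))
  byte[11]=0x98 cont=1 payload=0x18=24: acc |= 24<<0 -> acc=24 shift=7
  byte[12]=0x36 cont=0 payload=0x36=54: acc |= 54<<7 -> acc=6936 shift=14 [end]
Varint 6: bytes[11:13] = 98 36 -> value 6936 (2 byte(s))

Answer: 1 1 2 3 4 2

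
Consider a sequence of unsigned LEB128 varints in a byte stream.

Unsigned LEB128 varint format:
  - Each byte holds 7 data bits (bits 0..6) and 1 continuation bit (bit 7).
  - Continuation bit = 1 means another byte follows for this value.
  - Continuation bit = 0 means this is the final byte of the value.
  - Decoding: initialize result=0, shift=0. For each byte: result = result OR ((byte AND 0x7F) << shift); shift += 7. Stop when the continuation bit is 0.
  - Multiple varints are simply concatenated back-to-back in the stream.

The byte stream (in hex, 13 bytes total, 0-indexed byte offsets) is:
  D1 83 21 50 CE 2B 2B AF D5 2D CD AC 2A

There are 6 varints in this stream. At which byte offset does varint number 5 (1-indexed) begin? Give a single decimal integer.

  byte[0]=0xD1 cont=1 payload=0x51=81: acc |= 81<<0 -> acc=81 shift=7
  byte[1]=0x83 cont=1 payload=0x03=3: acc |= 3<<7 -> acc=465 shift=14
  byte[2]=0x21 cont=0 payload=0x21=33: acc |= 33<<14 -> acc=541137 shift=21 [end]
Varint 1: bytes[0:3] = D1 83 21 -> value 541137 (3 byte(s))
  byte[3]=0x50 cont=0 payload=0x50=80: acc |= 80<<0 -> acc=80 shift=7 [end]
Varint 2: bytes[3:4] = 50 -> value 80 (1 byte(s))
  byte[4]=0xCE cont=1 payload=0x4E=78: acc |= 78<<0 -> acc=78 shift=7
  byte[5]=0x2B cont=0 payload=0x2B=43: acc |= 43<<7 -> acc=5582 shift=14 [end]
Varint 3: bytes[4:6] = CE 2B -> value 5582 (2 byte(s))
  byte[6]=0x2B cont=0 payload=0x2B=43: acc |= 43<<0 -> acc=43 shift=7 [end]
Varint 4: bytes[6:7] = 2B -> value 43 (1 byte(s))
  byte[7]=0xAF cont=1 payload=0x2F=47: acc |= 47<<0 -> acc=47 shift=7
  byte[8]=0xD5 cont=1 payload=0x55=85: acc |= 85<<7 -> acc=10927 shift=14
  byte[9]=0x2D cont=0 payload=0x2D=45: acc |= 45<<14 -> acc=748207 shift=21 [end]
Varint 5: bytes[7:10] = AF D5 2D -> value 748207 (3 byte(s))
  byte[10]=0xCD cont=1 payload=0x4D=77: acc |= 77<<0 -> acc=77 shift=7
  byte[11]=0xAC cont=1 payload=0x2C=44: acc |= 44<<7 -> acc=5709 shift=14
  byte[12]=0x2A cont=0 payload=0x2A=42: acc |= 42<<14 -> acc=693837 shift=21 [end]
Varint 6: bytes[10:13] = CD AC 2A -> value 693837 (3 byte(s))

Answer: 7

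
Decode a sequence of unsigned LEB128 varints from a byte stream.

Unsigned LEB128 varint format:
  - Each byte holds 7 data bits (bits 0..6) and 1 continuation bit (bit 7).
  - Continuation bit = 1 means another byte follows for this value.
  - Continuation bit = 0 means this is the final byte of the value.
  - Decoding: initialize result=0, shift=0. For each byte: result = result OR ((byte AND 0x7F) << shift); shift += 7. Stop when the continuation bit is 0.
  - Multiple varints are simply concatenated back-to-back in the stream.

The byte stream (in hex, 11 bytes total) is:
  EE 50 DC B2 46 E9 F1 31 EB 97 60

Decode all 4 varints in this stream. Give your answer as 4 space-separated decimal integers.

  byte[0]=0xEE cont=1 payload=0x6E=110: acc |= 110<<0 -> acc=110 shift=7
  byte[1]=0x50 cont=0 payload=0x50=80: acc |= 80<<7 -> acc=10350 shift=14 [end]
Varint 1: bytes[0:2] = EE 50 -> value 10350 (2 byte(s))
  byte[2]=0xDC cont=1 payload=0x5C=92: acc |= 92<<0 -> acc=92 shift=7
  byte[3]=0xB2 cont=1 payload=0x32=50: acc |= 50<<7 -> acc=6492 shift=14
  byte[4]=0x46 cont=0 payload=0x46=70: acc |= 70<<14 -> acc=1153372 shift=21 [end]
Varint 2: bytes[2:5] = DC B2 46 -> value 1153372 (3 byte(s))
  byte[5]=0xE9 cont=1 payload=0x69=105: acc |= 105<<0 -> acc=105 shift=7
  byte[6]=0xF1 cont=1 payload=0x71=113: acc |= 113<<7 -> acc=14569 shift=14
  byte[7]=0x31 cont=0 payload=0x31=49: acc |= 49<<14 -> acc=817385 shift=21 [end]
Varint 3: bytes[5:8] = E9 F1 31 -> value 817385 (3 byte(s))
  byte[8]=0xEB cont=1 payload=0x6B=107: acc |= 107<<0 -> acc=107 shift=7
  byte[9]=0x97 cont=1 payload=0x17=23: acc |= 23<<7 -> acc=3051 shift=14
  byte[10]=0x60 cont=0 payload=0x60=96: acc |= 96<<14 -> acc=1575915 shift=21 [end]
Varint 4: bytes[8:11] = EB 97 60 -> value 1575915 (3 byte(s))

Answer: 10350 1153372 817385 1575915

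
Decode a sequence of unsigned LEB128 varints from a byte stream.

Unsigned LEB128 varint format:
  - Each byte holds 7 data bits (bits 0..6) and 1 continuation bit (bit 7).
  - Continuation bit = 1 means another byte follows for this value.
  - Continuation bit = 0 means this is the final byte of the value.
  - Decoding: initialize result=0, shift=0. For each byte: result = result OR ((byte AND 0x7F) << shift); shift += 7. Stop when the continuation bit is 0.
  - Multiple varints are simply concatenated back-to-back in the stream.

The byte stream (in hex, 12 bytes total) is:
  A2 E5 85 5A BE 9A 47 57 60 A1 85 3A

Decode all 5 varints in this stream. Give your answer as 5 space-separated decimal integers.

  byte[0]=0xA2 cont=1 payload=0x22=34: acc |= 34<<0 -> acc=34 shift=7
  byte[1]=0xE5 cont=1 payload=0x65=101: acc |= 101<<7 -> acc=12962 shift=14
  byte[2]=0x85 cont=1 payload=0x05=5: acc |= 5<<14 -> acc=94882 shift=21
  byte[3]=0x5A cont=0 payload=0x5A=90: acc |= 90<<21 -> acc=188838562 shift=28 [end]
Varint 1: bytes[0:4] = A2 E5 85 5A -> value 188838562 (4 byte(s))
  byte[4]=0xBE cont=1 payload=0x3E=62: acc |= 62<<0 -> acc=62 shift=7
  byte[5]=0x9A cont=1 payload=0x1A=26: acc |= 26<<7 -> acc=3390 shift=14
  byte[6]=0x47 cont=0 payload=0x47=71: acc |= 71<<14 -> acc=1166654 shift=21 [end]
Varint 2: bytes[4:7] = BE 9A 47 -> value 1166654 (3 byte(s))
  byte[7]=0x57 cont=0 payload=0x57=87: acc |= 87<<0 -> acc=87 shift=7 [end]
Varint 3: bytes[7:8] = 57 -> value 87 (1 byte(s))
  byte[8]=0x60 cont=0 payload=0x60=96: acc |= 96<<0 -> acc=96 shift=7 [end]
Varint 4: bytes[8:9] = 60 -> value 96 (1 byte(s))
  byte[9]=0xA1 cont=1 payload=0x21=33: acc |= 33<<0 -> acc=33 shift=7
  byte[10]=0x85 cont=1 payload=0x05=5: acc |= 5<<7 -> acc=673 shift=14
  byte[11]=0x3A cont=0 payload=0x3A=58: acc |= 58<<14 -> acc=950945 shift=21 [end]
Varint 5: bytes[9:12] = A1 85 3A -> value 950945 (3 byte(s))

Answer: 188838562 1166654 87 96 950945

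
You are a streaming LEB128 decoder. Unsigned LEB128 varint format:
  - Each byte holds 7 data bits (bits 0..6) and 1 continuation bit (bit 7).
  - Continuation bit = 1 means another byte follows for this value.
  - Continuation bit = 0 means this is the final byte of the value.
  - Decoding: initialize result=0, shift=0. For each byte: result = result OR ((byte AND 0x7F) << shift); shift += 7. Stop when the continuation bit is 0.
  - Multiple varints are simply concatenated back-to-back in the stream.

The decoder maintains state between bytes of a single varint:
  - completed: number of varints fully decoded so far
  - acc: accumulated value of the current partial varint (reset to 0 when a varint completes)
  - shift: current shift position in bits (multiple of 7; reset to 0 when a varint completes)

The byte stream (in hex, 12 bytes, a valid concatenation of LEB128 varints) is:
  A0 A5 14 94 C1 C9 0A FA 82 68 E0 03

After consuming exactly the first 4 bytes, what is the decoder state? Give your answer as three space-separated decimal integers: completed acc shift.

Answer: 1 20 7

Derivation:
byte[0]=0xA0 cont=1 payload=0x20: acc |= 32<<0 -> completed=0 acc=32 shift=7
byte[1]=0xA5 cont=1 payload=0x25: acc |= 37<<7 -> completed=0 acc=4768 shift=14
byte[2]=0x14 cont=0 payload=0x14: varint #1 complete (value=332448); reset -> completed=1 acc=0 shift=0
byte[3]=0x94 cont=1 payload=0x14: acc |= 20<<0 -> completed=1 acc=20 shift=7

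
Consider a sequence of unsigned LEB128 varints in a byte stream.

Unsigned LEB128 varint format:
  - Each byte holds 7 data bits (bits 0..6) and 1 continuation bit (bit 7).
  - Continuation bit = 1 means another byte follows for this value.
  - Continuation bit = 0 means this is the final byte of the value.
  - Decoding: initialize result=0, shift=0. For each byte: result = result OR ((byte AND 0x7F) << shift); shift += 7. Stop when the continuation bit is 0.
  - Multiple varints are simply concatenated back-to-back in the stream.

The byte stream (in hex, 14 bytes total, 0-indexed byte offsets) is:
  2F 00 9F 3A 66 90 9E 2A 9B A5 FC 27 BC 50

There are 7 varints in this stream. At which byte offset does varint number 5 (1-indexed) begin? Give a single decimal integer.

  byte[0]=0x2F cont=0 payload=0x2F=47: acc |= 47<<0 -> acc=47 shift=7 [end]
Varint 1: bytes[0:1] = 2F -> value 47 (1 byte(s))
  byte[1]=0x00 cont=0 payload=0x00=0: acc |= 0<<0 -> acc=0 shift=7 [end]
Varint 2: bytes[1:2] = 00 -> value 0 (1 byte(s))
  byte[2]=0x9F cont=1 payload=0x1F=31: acc |= 31<<0 -> acc=31 shift=7
  byte[3]=0x3A cont=0 payload=0x3A=58: acc |= 58<<7 -> acc=7455 shift=14 [end]
Varint 3: bytes[2:4] = 9F 3A -> value 7455 (2 byte(s))
  byte[4]=0x66 cont=0 payload=0x66=102: acc |= 102<<0 -> acc=102 shift=7 [end]
Varint 4: bytes[4:5] = 66 -> value 102 (1 byte(s))
  byte[5]=0x90 cont=1 payload=0x10=16: acc |= 16<<0 -> acc=16 shift=7
  byte[6]=0x9E cont=1 payload=0x1E=30: acc |= 30<<7 -> acc=3856 shift=14
  byte[7]=0x2A cont=0 payload=0x2A=42: acc |= 42<<14 -> acc=691984 shift=21 [end]
Varint 5: bytes[5:8] = 90 9E 2A -> value 691984 (3 byte(s))
  byte[8]=0x9B cont=1 payload=0x1B=27: acc |= 27<<0 -> acc=27 shift=7
  byte[9]=0xA5 cont=1 payload=0x25=37: acc |= 37<<7 -> acc=4763 shift=14
  byte[10]=0xFC cont=1 payload=0x7C=124: acc |= 124<<14 -> acc=2036379 shift=21
  byte[11]=0x27 cont=0 payload=0x27=39: acc |= 39<<21 -> acc=83825307 shift=28 [end]
Varint 6: bytes[8:12] = 9B A5 FC 27 -> value 83825307 (4 byte(s))
  byte[12]=0xBC cont=1 payload=0x3C=60: acc |= 60<<0 -> acc=60 shift=7
  byte[13]=0x50 cont=0 payload=0x50=80: acc |= 80<<7 -> acc=10300 shift=14 [end]
Varint 7: bytes[12:14] = BC 50 -> value 10300 (2 byte(s))

Answer: 5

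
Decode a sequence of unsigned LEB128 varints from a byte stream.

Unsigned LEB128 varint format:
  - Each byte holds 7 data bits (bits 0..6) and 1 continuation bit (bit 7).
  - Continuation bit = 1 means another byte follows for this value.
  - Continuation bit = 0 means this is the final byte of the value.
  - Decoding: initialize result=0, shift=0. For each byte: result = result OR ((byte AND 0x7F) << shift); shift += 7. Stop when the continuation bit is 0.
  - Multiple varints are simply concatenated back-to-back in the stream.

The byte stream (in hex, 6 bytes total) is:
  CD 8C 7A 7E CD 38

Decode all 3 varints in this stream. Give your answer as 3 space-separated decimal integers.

  byte[0]=0xCD cont=1 payload=0x4D=77: acc |= 77<<0 -> acc=77 shift=7
  byte[1]=0x8C cont=1 payload=0x0C=12: acc |= 12<<7 -> acc=1613 shift=14
  byte[2]=0x7A cont=0 payload=0x7A=122: acc |= 122<<14 -> acc=2000461 shift=21 [end]
Varint 1: bytes[0:3] = CD 8C 7A -> value 2000461 (3 byte(s))
  byte[3]=0x7E cont=0 payload=0x7E=126: acc |= 126<<0 -> acc=126 shift=7 [end]
Varint 2: bytes[3:4] = 7E -> value 126 (1 byte(s))
  byte[4]=0xCD cont=1 payload=0x4D=77: acc |= 77<<0 -> acc=77 shift=7
  byte[5]=0x38 cont=0 payload=0x38=56: acc |= 56<<7 -> acc=7245 shift=14 [end]
Varint 3: bytes[4:6] = CD 38 -> value 7245 (2 byte(s))

Answer: 2000461 126 7245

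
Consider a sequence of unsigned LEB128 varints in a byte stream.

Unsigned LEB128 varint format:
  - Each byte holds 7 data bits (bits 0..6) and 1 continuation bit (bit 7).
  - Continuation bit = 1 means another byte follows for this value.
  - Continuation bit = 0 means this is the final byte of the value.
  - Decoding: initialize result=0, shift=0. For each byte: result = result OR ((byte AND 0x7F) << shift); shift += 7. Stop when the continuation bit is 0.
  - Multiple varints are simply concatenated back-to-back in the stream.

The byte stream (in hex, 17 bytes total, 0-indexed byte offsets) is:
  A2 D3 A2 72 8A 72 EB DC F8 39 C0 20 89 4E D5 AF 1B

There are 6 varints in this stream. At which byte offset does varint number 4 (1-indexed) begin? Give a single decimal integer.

Answer: 10

Derivation:
  byte[0]=0xA2 cont=1 payload=0x22=34: acc |= 34<<0 -> acc=34 shift=7
  byte[1]=0xD3 cont=1 payload=0x53=83: acc |= 83<<7 -> acc=10658 shift=14
  byte[2]=0xA2 cont=1 payload=0x22=34: acc |= 34<<14 -> acc=567714 shift=21
  byte[3]=0x72 cont=0 payload=0x72=114: acc |= 114<<21 -> acc=239643042 shift=28 [end]
Varint 1: bytes[0:4] = A2 D3 A2 72 -> value 239643042 (4 byte(s))
  byte[4]=0x8A cont=1 payload=0x0A=10: acc |= 10<<0 -> acc=10 shift=7
  byte[5]=0x72 cont=0 payload=0x72=114: acc |= 114<<7 -> acc=14602 shift=14 [end]
Varint 2: bytes[4:6] = 8A 72 -> value 14602 (2 byte(s))
  byte[6]=0xEB cont=1 payload=0x6B=107: acc |= 107<<0 -> acc=107 shift=7
  byte[7]=0xDC cont=1 payload=0x5C=92: acc |= 92<<7 -> acc=11883 shift=14
  byte[8]=0xF8 cont=1 payload=0x78=120: acc |= 120<<14 -> acc=1977963 shift=21
  byte[9]=0x39 cont=0 payload=0x39=57: acc |= 57<<21 -> acc=121515627 shift=28 [end]
Varint 3: bytes[6:10] = EB DC F8 39 -> value 121515627 (4 byte(s))
  byte[10]=0xC0 cont=1 payload=0x40=64: acc |= 64<<0 -> acc=64 shift=7
  byte[11]=0x20 cont=0 payload=0x20=32: acc |= 32<<7 -> acc=4160 shift=14 [end]
Varint 4: bytes[10:12] = C0 20 -> value 4160 (2 byte(s))
  byte[12]=0x89 cont=1 payload=0x09=9: acc |= 9<<0 -> acc=9 shift=7
  byte[13]=0x4E cont=0 payload=0x4E=78: acc |= 78<<7 -> acc=9993 shift=14 [end]
Varint 5: bytes[12:14] = 89 4E -> value 9993 (2 byte(s))
  byte[14]=0xD5 cont=1 payload=0x55=85: acc |= 85<<0 -> acc=85 shift=7
  byte[15]=0xAF cont=1 payload=0x2F=47: acc |= 47<<7 -> acc=6101 shift=14
  byte[16]=0x1B cont=0 payload=0x1B=27: acc |= 27<<14 -> acc=448469 shift=21 [end]
Varint 6: bytes[14:17] = D5 AF 1B -> value 448469 (3 byte(s))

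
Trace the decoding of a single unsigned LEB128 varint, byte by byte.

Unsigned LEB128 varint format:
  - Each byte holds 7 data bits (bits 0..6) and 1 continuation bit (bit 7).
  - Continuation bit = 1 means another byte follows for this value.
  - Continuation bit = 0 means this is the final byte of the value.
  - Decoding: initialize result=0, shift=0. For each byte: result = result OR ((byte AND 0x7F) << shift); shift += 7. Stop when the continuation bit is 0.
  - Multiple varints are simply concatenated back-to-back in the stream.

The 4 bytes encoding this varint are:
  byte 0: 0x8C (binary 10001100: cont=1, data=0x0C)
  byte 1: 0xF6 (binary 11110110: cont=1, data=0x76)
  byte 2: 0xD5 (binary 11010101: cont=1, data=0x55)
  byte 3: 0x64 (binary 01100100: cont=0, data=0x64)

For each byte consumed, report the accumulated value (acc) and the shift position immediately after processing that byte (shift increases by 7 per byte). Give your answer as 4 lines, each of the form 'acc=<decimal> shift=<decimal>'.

Answer: acc=12 shift=7
acc=15116 shift=14
acc=1407756 shift=21
acc=211122956 shift=28

Derivation:
byte 0=0x8C: payload=0x0C=12, contrib = 12<<0 = 12; acc -> 12, shift -> 7
byte 1=0xF6: payload=0x76=118, contrib = 118<<7 = 15104; acc -> 15116, shift -> 14
byte 2=0xD5: payload=0x55=85, contrib = 85<<14 = 1392640; acc -> 1407756, shift -> 21
byte 3=0x64: payload=0x64=100, contrib = 100<<21 = 209715200; acc -> 211122956, shift -> 28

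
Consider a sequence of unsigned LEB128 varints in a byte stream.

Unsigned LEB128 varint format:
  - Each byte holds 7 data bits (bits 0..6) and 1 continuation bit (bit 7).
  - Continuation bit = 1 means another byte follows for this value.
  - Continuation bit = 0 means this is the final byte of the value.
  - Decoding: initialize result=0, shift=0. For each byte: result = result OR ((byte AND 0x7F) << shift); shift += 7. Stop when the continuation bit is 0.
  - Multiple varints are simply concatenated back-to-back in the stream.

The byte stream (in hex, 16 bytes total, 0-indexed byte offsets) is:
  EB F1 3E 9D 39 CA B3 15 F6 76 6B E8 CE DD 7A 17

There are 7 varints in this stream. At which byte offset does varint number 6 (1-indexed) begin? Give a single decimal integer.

  byte[0]=0xEB cont=1 payload=0x6B=107: acc |= 107<<0 -> acc=107 shift=7
  byte[1]=0xF1 cont=1 payload=0x71=113: acc |= 113<<7 -> acc=14571 shift=14
  byte[2]=0x3E cont=0 payload=0x3E=62: acc |= 62<<14 -> acc=1030379 shift=21 [end]
Varint 1: bytes[0:3] = EB F1 3E -> value 1030379 (3 byte(s))
  byte[3]=0x9D cont=1 payload=0x1D=29: acc |= 29<<0 -> acc=29 shift=7
  byte[4]=0x39 cont=0 payload=0x39=57: acc |= 57<<7 -> acc=7325 shift=14 [end]
Varint 2: bytes[3:5] = 9D 39 -> value 7325 (2 byte(s))
  byte[5]=0xCA cont=1 payload=0x4A=74: acc |= 74<<0 -> acc=74 shift=7
  byte[6]=0xB3 cont=1 payload=0x33=51: acc |= 51<<7 -> acc=6602 shift=14
  byte[7]=0x15 cont=0 payload=0x15=21: acc |= 21<<14 -> acc=350666 shift=21 [end]
Varint 3: bytes[5:8] = CA B3 15 -> value 350666 (3 byte(s))
  byte[8]=0xF6 cont=1 payload=0x76=118: acc |= 118<<0 -> acc=118 shift=7
  byte[9]=0x76 cont=0 payload=0x76=118: acc |= 118<<7 -> acc=15222 shift=14 [end]
Varint 4: bytes[8:10] = F6 76 -> value 15222 (2 byte(s))
  byte[10]=0x6B cont=0 payload=0x6B=107: acc |= 107<<0 -> acc=107 shift=7 [end]
Varint 5: bytes[10:11] = 6B -> value 107 (1 byte(s))
  byte[11]=0xE8 cont=1 payload=0x68=104: acc |= 104<<0 -> acc=104 shift=7
  byte[12]=0xCE cont=1 payload=0x4E=78: acc |= 78<<7 -> acc=10088 shift=14
  byte[13]=0xDD cont=1 payload=0x5D=93: acc |= 93<<14 -> acc=1533800 shift=21
  byte[14]=0x7A cont=0 payload=0x7A=122: acc |= 122<<21 -> acc=257386344 shift=28 [end]
Varint 6: bytes[11:15] = E8 CE DD 7A -> value 257386344 (4 byte(s))
  byte[15]=0x17 cont=0 payload=0x17=23: acc |= 23<<0 -> acc=23 shift=7 [end]
Varint 7: bytes[15:16] = 17 -> value 23 (1 byte(s))

Answer: 11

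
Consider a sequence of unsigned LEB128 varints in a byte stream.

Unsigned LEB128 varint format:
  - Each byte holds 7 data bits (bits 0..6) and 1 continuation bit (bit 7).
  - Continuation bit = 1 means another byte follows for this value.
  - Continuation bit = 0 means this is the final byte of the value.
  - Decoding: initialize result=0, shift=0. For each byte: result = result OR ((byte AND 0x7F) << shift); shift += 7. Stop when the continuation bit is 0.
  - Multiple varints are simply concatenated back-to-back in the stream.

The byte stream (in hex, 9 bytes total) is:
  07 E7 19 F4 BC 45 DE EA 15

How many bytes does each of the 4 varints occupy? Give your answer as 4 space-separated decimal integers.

Answer: 1 2 3 3

Derivation:
  byte[0]=0x07 cont=0 payload=0x07=7: acc |= 7<<0 -> acc=7 shift=7 [end]
Varint 1: bytes[0:1] = 07 -> value 7 (1 byte(s))
  byte[1]=0xE7 cont=1 payload=0x67=103: acc |= 103<<0 -> acc=103 shift=7
  byte[2]=0x19 cont=0 payload=0x19=25: acc |= 25<<7 -> acc=3303 shift=14 [end]
Varint 2: bytes[1:3] = E7 19 -> value 3303 (2 byte(s))
  byte[3]=0xF4 cont=1 payload=0x74=116: acc |= 116<<0 -> acc=116 shift=7
  byte[4]=0xBC cont=1 payload=0x3C=60: acc |= 60<<7 -> acc=7796 shift=14
  byte[5]=0x45 cont=0 payload=0x45=69: acc |= 69<<14 -> acc=1138292 shift=21 [end]
Varint 3: bytes[3:6] = F4 BC 45 -> value 1138292 (3 byte(s))
  byte[6]=0xDE cont=1 payload=0x5E=94: acc |= 94<<0 -> acc=94 shift=7
  byte[7]=0xEA cont=1 payload=0x6A=106: acc |= 106<<7 -> acc=13662 shift=14
  byte[8]=0x15 cont=0 payload=0x15=21: acc |= 21<<14 -> acc=357726 shift=21 [end]
Varint 4: bytes[6:9] = DE EA 15 -> value 357726 (3 byte(s))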